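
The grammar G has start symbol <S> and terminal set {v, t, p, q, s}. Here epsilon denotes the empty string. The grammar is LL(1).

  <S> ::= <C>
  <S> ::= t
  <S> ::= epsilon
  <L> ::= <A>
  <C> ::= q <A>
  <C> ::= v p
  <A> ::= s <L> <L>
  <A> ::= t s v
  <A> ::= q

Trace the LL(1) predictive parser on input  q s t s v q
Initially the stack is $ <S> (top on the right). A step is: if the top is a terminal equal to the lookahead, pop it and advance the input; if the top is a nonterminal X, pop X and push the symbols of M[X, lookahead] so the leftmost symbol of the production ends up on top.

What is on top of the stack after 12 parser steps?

q

step 1: stack=$ <S>  input=q s t s v q $  — expand <S> ::= <C>
step 2: stack=$ <C>  input=q s t s v q $  — expand <C> ::= q <A>
step 3: stack=$ <A> q  input=q s t s v q $  — match q
step 4: stack=$ <A>  input=s t s v q $  — expand <A> ::= s <L> <L>
step 5: stack=$ <L> <L> s  input=s t s v q $  — match s
step 6: stack=$ <L> <L>  input=t s v q $  — expand <L> ::= <A>
step 7: stack=$ <L> <A>  input=t s v q $  — expand <A> ::= t s v
step 8: stack=$ <L> v s t  input=t s v q $  — match t
step 9: stack=$ <L> v s  input=s v q $  — match s
step 10: stack=$ <L> v  input=v q $  — match v
step 11: stack=$ <L>  input=q $  — expand <L> ::= <A>
step 12: stack=$ <A>  input=q $  — expand <A> ::= q
Stack after step 12: $ q (top = q).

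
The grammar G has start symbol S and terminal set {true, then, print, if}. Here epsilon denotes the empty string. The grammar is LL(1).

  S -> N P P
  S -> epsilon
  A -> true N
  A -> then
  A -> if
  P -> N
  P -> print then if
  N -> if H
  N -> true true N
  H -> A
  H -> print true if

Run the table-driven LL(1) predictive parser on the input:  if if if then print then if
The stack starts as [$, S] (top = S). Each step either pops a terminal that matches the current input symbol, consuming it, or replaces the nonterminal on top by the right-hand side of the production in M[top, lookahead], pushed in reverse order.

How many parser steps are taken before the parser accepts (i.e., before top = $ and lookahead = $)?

      Stack            Input                          Action
   1  $ S              if if if then print then if $  expand S -> N P P
   2  $ P P N          if if if then print then if $  expand N -> if H
   3  $ P P H if       if if if then print then if $  match if
   4  $ P P H          if if then print then if $     expand H -> A
   5  $ P P A          if if then print then if $     expand A -> if
   6  $ P P if         if if then print then if $     match if
   7  $ P P            if then print then if $        expand P -> N
   8  $ P N            if then print then if $        expand N -> if H
   9  $ P H if         if then print then if $        match if
  10  $ P H            then print then if $           expand H -> A
  11  $ P A            then print then if $           expand A -> then
  12  $ P then         then print then if $           match then
  13  $ P              print then if $                expand P -> print then if
  14  $ if then print  print then if $                match print
  15  $ if then        then if $                      match then
  16  $ if             if $                           match if
Accept reached after 16 steps.

16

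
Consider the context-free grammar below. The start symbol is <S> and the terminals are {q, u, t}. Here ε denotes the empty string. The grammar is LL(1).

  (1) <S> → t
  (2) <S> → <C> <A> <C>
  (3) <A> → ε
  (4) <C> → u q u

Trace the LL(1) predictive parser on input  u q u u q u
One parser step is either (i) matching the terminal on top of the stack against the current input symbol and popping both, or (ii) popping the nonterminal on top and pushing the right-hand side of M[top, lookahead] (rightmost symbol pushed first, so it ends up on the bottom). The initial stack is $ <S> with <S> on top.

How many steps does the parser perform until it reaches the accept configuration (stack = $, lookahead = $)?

step 1: stack=$ <S>  input=u q u u q u $  — expand <S> → <C> <A> <C>
step 2: stack=$ <C> <A> <C>  input=u q u u q u $  — expand <C> → u q u
step 3: stack=$ <C> <A> u q u  input=u q u u q u $  — match u
step 4: stack=$ <C> <A> u q  input=q u u q u $  — match q
step 5: stack=$ <C> <A> u  input=u u q u $  — match u
step 6: stack=$ <C> <A>  input=u q u $  — expand <A> → ε
step 7: stack=$ <C>  input=u q u $  — expand <C> → u q u
step 8: stack=$ u q u  input=u q u $  — match u
step 9: stack=$ u q  input=q u $  — match q
step 10: stack=$ u  input=u $  — match u
Accept reached after 10 steps.

10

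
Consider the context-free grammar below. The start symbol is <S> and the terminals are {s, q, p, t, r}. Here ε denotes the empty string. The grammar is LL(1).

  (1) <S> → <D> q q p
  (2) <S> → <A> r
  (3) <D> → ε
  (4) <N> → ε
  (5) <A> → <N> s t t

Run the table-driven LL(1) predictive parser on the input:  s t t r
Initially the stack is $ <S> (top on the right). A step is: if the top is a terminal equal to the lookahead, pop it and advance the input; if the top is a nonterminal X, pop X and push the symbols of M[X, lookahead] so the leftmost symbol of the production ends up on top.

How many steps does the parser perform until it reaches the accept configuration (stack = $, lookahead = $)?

7

step 1: stack=$ <S>  input=s t t r $  — expand <S> → <A> r
step 2: stack=$ r <A>  input=s t t r $  — expand <A> → <N> s t t
step 3: stack=$ r t t s <N>  input=s t t r $  — expand <N> → ε
step 4: stack=$ r t t s  input=s t t r $  — match s
step 5: stack=$ r t t  input=t t r $  — match t
step 6: stack=$ r t  input=t r $  — match t
step 7: stack=$ r  input=r $  — match r
Accept reached after 7 steps.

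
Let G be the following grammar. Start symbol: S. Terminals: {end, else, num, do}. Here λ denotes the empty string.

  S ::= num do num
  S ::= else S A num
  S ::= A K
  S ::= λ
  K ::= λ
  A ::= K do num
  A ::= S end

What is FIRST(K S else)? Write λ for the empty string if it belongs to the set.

{do, else, end, num}

FIRST(K) = {λ}
FIRST(S) = {λ, do, else, end, num}  (via A K)
FIRST(A) = {do, else, end, num}  (via K do num, S end)
FIRST(K S else): take FIRST of each symbol in turn, carrying on past any symbol whose FIRST contains λ; result {do, else, end, num}.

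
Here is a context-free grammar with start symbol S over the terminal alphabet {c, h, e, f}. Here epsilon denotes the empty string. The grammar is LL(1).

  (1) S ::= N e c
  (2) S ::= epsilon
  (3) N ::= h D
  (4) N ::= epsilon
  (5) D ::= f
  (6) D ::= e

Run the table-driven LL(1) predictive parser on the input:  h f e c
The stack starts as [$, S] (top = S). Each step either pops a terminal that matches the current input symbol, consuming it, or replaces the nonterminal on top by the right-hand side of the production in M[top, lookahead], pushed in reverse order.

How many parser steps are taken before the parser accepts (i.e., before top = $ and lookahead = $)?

     Stack      Input      Action
  1  $ S        h f e c $  expand S ::= N e c
  2  $ c e N    h f e c $  expand N ::= h D
  3  $ c e D h  h f e c $  match h
  4  $ c e D    f e c $    expand D ::= f
  5  $ c e f    f e c $    match f
  6  $ c e      e c $      match e
  7  $ c        c $        match c
Accept reached after 7 steps.

7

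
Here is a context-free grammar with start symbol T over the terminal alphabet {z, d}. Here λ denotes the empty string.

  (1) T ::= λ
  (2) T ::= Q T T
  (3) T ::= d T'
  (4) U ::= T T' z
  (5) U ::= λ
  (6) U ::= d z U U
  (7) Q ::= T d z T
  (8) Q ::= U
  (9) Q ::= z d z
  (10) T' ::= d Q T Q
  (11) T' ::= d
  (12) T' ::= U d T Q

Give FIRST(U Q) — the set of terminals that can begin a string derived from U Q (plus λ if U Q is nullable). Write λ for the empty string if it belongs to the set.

FIRST(T) = {λ, d, z}  (via Q T T)
FIRST(U) = {λ, d, z}  (via T T' z)
FIRST(Q) = {λ, d, z}  (via T d z T, U)
FIRST(T') = {d, z}  (via U d T Q)
FIRST(U Q): take FIRST of each symbol in turn, carrying on past any symbol whose FIRST contains λ; result {λ, d, z}.

{λ, d, z}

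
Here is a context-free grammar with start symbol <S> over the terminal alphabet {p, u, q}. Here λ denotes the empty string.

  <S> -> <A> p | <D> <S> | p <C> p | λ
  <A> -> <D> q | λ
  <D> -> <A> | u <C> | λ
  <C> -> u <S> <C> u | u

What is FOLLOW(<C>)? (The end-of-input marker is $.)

{$, p, q, u}

FIRST(<C>) = {u}
FIRST(<S>) = {λ, p, q, u}  (via <A> p, <D> <S>)
FIRST(<A>) = {λ, q, u}  (via <D> q)
FIRST(<D>) = {λ, q, u}  (via <A>)
FOLLOW(<S>) includes $ since <S> is the start symbol.
FOLLOW(<S>): in <S>-><D> <S>, the suffix after <S> is empty (adds nothing new); in <C>->u <S> <C> u, <S> is followed by <C> u with FIRST {u}. Thus FOLLOW(<S>) = {$, u}.
FOLLOW(<D>): in <S>-><D> <S>, <D> is followed by <S> with FIRST {λ, p, q, u}; in <S>-><D> <S>, the suffix after <D> is nullable, so FOLLOW(<D>) ⊇ FOLLOW(<S>) = {$, u}; in <A>-><D> q, <D> is followed by q with FIRST {q}. Thus FOLLOW(<D>) = {$, p, q, u}.
FOLLOW(<A>): in <S>-><A> p, <A> is followed by p with FIRST {p}; in <D>-><A>, the suffix after <A> is empty, so FOLLOW(<A>) ⊇ FOLLOW(<D>) = {$, p, q, u}. Thus FOLLOW(<A>) = {$, p, q, u}.
FOLLOW(<C>): in <S>->p <C> p, <C> is followed by p with FIRST {p}; in <D>->u <C>, the suffix after <C> is empty, so FOLLOW(<C>) ⊇ FOLLOW(<D>) = {$, p, q, u}; in <C>->u <S> <C> u, <C> is followed by u with FIRST {u}. Thus FOLLOW(<C>) = {$, p, q, u}.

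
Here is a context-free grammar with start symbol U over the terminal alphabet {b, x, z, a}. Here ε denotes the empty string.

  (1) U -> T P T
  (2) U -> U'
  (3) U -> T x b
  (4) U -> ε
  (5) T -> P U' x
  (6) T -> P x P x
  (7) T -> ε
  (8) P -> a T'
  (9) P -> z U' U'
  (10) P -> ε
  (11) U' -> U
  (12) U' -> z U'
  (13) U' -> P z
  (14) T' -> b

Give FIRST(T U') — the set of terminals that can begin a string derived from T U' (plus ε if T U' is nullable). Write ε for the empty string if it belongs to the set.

FIRST(P) = {ε, a, z}
FIRST(T') = {b}
FIRST(U) = {ε, a, x, z}  (via T P T, U', T x b)
FIRST(U') = {ε, a, x, z}  (via U, P z)
FIRST(T) = {ε, a, x, z}  (via P U' x, P x P x)
FIRST(T U'): take FIRST of each symbol in turn, carrying on past any symbol whose FIRST contains ε; result {ε, a, x, z}.

{ε, a, x, z}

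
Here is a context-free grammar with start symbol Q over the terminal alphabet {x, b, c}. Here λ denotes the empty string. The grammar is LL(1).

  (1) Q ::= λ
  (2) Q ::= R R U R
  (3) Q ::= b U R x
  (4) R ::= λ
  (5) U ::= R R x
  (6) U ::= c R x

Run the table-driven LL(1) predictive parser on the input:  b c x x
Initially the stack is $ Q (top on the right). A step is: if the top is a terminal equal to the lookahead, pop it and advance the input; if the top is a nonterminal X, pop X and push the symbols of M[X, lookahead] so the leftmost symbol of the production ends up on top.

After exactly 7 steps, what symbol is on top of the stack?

x

step 1: stack=$ Q  input=b c x x $  — expand Q ::= b U R x
step 2: stack=$ x R U b  input=b c x x $  — match b
step 3: stack=$ x R U  input=c x x $  — expand U ::= c R x
step 4: stack=$ x R x R c  input=c x x $  — match c
step 5: stack=$ x R x R  input=x x $  — expand R ::= λ
step 6: stack=$ x R x  input=x x $  — match x
step 7: stack=$ x R  input=x $  — expand R ::= λ
Stack after step 7: $ x (top = x).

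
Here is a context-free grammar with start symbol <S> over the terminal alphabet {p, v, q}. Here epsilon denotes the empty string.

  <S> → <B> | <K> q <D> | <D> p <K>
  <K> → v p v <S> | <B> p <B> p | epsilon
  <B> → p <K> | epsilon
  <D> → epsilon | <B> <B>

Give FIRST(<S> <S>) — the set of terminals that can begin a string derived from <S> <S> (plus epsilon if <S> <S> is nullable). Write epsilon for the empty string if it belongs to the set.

{epsilon, p, q, v}

FIRST(<B>) = {epsilon, p}
FIRST(<K>) = {epsilon, p, v}  (via <B> p <B> p)
FIRST(<D>) = {epsilon, p}  (via <B> <B>)
FIRST(<S>) = {epsilon, p, q, v}  (via <B>, <K> q <D>, <D> p <K>)
FIRST(<S> <S>): take FIRST of each symbol in turn, carrying on past any symbol whose FIRST contains epsilon; result {epsilon, p, q, v}.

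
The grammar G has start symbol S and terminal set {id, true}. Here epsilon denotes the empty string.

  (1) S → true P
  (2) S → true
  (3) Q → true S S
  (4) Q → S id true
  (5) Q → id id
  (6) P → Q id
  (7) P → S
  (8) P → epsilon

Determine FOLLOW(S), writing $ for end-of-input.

{$, id, true}

FIRST(S) = {true}
FIRST(Q) = {id, true}  (via S id true)
FIRST(P) = {epsilon, id, true}  (via Q id, S)
FOLLOW(S) includes $ since S is the start symbol.
FOLLOW(Q): in P→Q id, Q is followed by id with FIRST {id}. Thus FOLLOW(Q) = {id}.
FOLLOW(S): in Q→true S S (occurrence 1), S is followed by S with FIRST {true}; in Q→true S S (occurrence 2), the suffix after S is empty, so FOLLOW(S) ⊇ FOLLOW(Q) = {id}; in Q→S id true, S is followed by id true with FIRST {id}; in P→S, the suffix after S is empty, so FOLLOW(S) ⊇ FOLLOW(P) = {$, id, true}. Thus FOLLOW(S) = {$, id, true}.
FOLLOW(P): in S→true P, the suffix after P is empty, so FOLLOW(P) ⊇ FOLLOW(S) = {$, id, true}. Thus FOLLOW(P) = {$, id, true}.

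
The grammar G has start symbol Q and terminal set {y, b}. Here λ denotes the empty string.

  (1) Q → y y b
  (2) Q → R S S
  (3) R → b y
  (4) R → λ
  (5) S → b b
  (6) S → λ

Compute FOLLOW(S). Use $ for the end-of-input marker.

FIRST(R) = {λ, b}
FIRST(S) = {λ, b}
FIRST(Q) = {λ, b, y}  (via R S S)
FOLLOW(Q) includes $ since Q is the start symbol.
FOLLOW(Q): Q appears on no right-hand side. Thus FOLLOW(Q) = {$}.
FOLLOW(R): in Q→R S S, R is followed by S S with FIRST {λ, b}; in Q→R S S, the suffix after R is nullable, so FOLLOW(R) ⊇ FOLLOW(Q) = {$}. Thus FOLLOW(R) = {$, b}.
FOLLOW(S): in Q→R S S (occurrence 1), S is followed by S with FIRST {λ, b}; in Q→R S S (occurrence 1), the suffix after S is nullable, so FOLLOW(S) ⊇ FOLLOW(Q) = {$}; in Q→R S S (occurrence 2), the suffix after S is empty, so FOLLOW(S) ⊇ FOLLOW(Q) = {$}. Thus FOLLOW(S) = {$, b}.

{$, b}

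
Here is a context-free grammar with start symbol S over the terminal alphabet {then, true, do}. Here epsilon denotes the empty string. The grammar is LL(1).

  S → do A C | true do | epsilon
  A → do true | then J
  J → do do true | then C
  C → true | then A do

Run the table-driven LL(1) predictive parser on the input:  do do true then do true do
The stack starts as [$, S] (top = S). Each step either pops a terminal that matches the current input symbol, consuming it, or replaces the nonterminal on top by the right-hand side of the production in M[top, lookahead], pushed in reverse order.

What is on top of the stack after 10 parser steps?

      Stack         Input                         Action
   1  $ S           do do true then do true do $  expand S → do A C
   2  $ C A do      do do true then do true do $  match do
   3  $ C A         do true then do true do $     expand A → do true
   4  $ C true do   do true then do true do $     match do
   5  $ C true      true then do true do $        match true
   6  $ C           then do true do $             expand C → then A do
   7  $ do A then   then do true do $             match then
   8  $ do A        do true do $                  expand A → do true
   9  $ do true do  do true do $                  match do
  10  $ do true     true do $                     match true
Stack after step 10: $ do (top = do).

do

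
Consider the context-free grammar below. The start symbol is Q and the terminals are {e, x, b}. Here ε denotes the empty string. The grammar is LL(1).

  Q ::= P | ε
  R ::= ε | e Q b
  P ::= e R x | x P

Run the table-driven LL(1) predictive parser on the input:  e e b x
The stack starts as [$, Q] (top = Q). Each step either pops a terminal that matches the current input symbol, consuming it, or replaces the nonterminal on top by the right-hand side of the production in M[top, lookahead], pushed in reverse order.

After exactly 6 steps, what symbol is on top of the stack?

step 1: stack=$ Q  input=e e b x $  — expand Q ::= P
step 2: stack=$ P  input=e e b x $  — expand P ::= e R x
step 3: stack=$ x R e  input=e e b x $  — match e
step 4: stack=$ x R  input=e b x $  — expand R ::= e Q b
step 5: stack=$ x b Q e  input=e b x $  — match e
step 6: stack=$ x b Q  input=b x $  — expand Q ::= ε
Stack after step 6: $ x b (top = b).

b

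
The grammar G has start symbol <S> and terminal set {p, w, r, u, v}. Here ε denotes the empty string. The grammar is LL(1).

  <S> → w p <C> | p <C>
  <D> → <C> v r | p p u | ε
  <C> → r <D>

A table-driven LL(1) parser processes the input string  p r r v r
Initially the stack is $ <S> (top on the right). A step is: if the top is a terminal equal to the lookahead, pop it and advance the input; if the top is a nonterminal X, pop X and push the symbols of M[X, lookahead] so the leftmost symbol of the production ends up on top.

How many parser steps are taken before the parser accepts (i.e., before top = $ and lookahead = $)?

10

      Stack        Input        Action
   1  $ <S>        p r r v r $  expand <S> → p <C>
   2  $ <C> p      p r r v r $  match p
   3  $ <C>        r r v r $    expand <C> → r <D>
   4  $ <D> r      r r v r $    match r
   5  $ <D>        r v r $      expand <D> → <C> v r
   6  $ r v <C>    r v r $      expand <C> → r <D>
   7  $ r v <D> r  r v r $      match r
   8  $ r v <D>    v r $        expand <D> → ε
   9  $ r v        v r $        match v
  10  $ r          r $          match r
Accept reached after 10 steps.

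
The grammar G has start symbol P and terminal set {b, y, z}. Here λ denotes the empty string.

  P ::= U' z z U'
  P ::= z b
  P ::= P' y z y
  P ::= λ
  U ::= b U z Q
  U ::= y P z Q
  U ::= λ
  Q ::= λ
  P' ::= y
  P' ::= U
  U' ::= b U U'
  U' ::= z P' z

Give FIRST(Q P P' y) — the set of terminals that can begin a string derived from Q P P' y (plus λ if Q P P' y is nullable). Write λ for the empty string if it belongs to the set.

{b, y, z}

FIRST(U) = {λ, b, y}
FIRST(Q) = {λ}
FIRST(U') = {b, z}
FIRST(P') = {λ, b, y}  (via U)
FIRST(P) = {λ, b, y, z}  (via U' z z U', P' y z y)
FIRST(Q P P' y): take FIRST of each symbol in turn, carrying on past any symbol whose FIRST contains λ; result {b, y, z}.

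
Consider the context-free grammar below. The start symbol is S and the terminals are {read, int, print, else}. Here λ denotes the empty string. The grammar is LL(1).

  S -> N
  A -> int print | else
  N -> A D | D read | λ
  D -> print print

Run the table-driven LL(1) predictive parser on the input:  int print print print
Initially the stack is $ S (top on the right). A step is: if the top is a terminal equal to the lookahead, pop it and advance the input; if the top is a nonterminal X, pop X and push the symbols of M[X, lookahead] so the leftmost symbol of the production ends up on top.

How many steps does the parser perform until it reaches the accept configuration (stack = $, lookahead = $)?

     Stack          Input                    Action
  1  $ S            int print print print $  expand S -> N
  2  $ N            int print print print $  expand N -> A D
  3  $ D A          int print print print $  expand A -> int print
  4  $ D print int  int print print print $  match int
  5  $ D print      print print print $      match print
  6  $ D            print print $            expand D -> print print
  7  $ print print  print print $            match print
  8  $ print        print $                  match print
Accept reached after 8 steps.

8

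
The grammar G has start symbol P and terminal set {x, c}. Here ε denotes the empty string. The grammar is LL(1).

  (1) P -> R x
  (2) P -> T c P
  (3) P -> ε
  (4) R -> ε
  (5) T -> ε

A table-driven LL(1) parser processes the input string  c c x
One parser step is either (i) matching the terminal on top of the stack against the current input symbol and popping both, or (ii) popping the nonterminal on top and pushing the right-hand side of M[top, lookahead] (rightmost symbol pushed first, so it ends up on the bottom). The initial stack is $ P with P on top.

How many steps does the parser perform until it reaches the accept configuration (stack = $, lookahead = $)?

9

step 1: stack=$ P  input=c c x $  — expand P -> T c P
step 2: stack=$ P c T  input=c c x $  — expand T -> ε
step 3: stack=$ P c  input=c c x $  — match c
step 4: stack=$ P  input=c x $  — expand P -> T c P
step 5: stack=$ P c T  input=c x $  — expand T -> ε
step 6: stack=$ P c  input=c x $  — match c
step 7: stack=$ P  input=x $  — expand P -> R x
step 8: stack=$ x R  input=x $  — expand R -> ε
step 9: stack=$ x  input=x $  — match x
Accept reached after 9 steps.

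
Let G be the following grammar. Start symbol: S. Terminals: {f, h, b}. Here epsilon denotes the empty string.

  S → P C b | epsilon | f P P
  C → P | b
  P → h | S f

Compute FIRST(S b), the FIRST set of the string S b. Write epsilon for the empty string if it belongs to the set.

FIRST(S): from S→P C b we get {f, h}; from S→epsilon we get {epsilon}; from S→f P P we get {f}. So FIRST(S) = {epsilon, f, h}.
FIRST(P): from P→h we get {h}; from P→S f we get {f, h}. So FIRST(P) = {f, h}.
FIRST(C): from C→P we get {f, h}; from C→b we get {b}. So FIRST(C) = {b, f, h}.
FIRST(S b): take FIRST of each symbol in turn, carrying on past any symbol whose FIRST contains epsilon; result {b, f, h}.

{b, f, h}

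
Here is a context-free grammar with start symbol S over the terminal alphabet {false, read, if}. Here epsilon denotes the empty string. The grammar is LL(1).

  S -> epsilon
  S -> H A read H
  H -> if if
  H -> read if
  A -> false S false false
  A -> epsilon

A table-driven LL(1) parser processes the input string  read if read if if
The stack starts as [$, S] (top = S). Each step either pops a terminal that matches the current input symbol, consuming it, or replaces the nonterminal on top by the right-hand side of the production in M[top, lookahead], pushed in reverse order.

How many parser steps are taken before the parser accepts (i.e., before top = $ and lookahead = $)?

     Stack               Input                 Action
  1  $ S                 read if read if if $  expand S -> H A read H
  2  $ H read A H        read if read if if $  expand H -> read if
  3  $ H read A if read  read if read if if $  match read
  4  $ H read A if       if read if if $       match if
  5  $ H read A          read if if $          expand A -> epsilon
  6  $ H read            read if if $          match read
  7  $ H                 if if $               expand H -> if if
  8  $ if if             if if $               match if
  9  $ if                if $                  match if
Accept reached after 9 steps.

9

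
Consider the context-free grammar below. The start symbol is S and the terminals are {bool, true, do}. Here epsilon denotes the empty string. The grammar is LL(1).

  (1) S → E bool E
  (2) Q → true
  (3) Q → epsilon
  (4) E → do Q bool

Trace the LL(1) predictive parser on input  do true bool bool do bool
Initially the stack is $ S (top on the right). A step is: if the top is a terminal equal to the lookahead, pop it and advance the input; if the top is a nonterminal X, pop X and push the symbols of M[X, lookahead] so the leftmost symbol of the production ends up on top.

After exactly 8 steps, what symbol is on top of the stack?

do

     Stack               Input                        Action
  1  $ S                 do true bool bool do bool $  expand S → E bool E
  2  $ E bool E          do true bool bool do bool $  expand E → do Q bool
  3  $ E bool bool Q do  do true bool bool do bool $  match do
  4  $ E bool bool Q     true bool bool do bool $     expand Q → true
  5  $ E bool bool true  true bool bool do bool $     match true
  6  $ E bool bool       bool bool do bool $          match bool
  7  $ E bool            bool do bool $               match bool
  8  $ E                 do bool $                    expand E → do Q bool
Stack after step 8: $ bool Q do (top = do).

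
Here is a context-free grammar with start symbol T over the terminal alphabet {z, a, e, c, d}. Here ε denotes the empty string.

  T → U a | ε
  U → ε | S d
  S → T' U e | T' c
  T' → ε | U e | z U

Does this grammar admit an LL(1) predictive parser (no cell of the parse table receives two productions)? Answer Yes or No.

No

FIRST(T) = {ε, a, c, e, z}
FIRST(U) = {ε, c, e, z}
FIRST(S) = {c, e, z}
FIRST(T') = {ε, c, e, z}
FOLLOW(T) = {$}
FOLLOW(U) = {a, c, e, z}
FOLLOW(S) = {d}
FOLLOW(T') = {c, e, z}
Cell M[S, c] receives both S → T' U e and S → T' c — the grammar is not LL(1).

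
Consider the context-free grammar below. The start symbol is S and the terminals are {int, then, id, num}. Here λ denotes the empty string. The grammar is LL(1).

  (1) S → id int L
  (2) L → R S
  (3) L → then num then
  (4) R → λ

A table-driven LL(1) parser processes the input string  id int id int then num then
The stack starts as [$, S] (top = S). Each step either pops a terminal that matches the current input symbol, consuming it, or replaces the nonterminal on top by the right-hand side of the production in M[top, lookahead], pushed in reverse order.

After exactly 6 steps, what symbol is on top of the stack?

step 1: stack=$ S  input=id int id int then num then $  — expand S → id int L
step 2: stack=$ L int id  input=id int id int then num then $  — match id
step 3: stack=$ L int  input=int id int then num then $  — match int
step 4: stack=$ L  input=id int then num then $  — expand L → R S
step 5: stack=$ S R  input=id int then num then $  — expand R → λ
step 6: stack=$ S  input=id int then num then $  — expand S → id int L
Stack after step 6: $ L int id (top = id).

id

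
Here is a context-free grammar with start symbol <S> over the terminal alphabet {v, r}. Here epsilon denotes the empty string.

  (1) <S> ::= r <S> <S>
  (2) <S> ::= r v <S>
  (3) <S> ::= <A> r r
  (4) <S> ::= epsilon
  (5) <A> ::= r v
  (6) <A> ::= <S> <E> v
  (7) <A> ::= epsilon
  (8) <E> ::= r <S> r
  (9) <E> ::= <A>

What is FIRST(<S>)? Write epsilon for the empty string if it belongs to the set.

FIRST(<S>): from <S>::=r <S> <S> we get {r}; from <S>::=r v <S> we get {r}; from <S>::=<A> r r we get {r, v}; from <S>::=epsilon we get {epsilon}. So FIRST(<S>) = {epsilon, r, v}.
FIRST(<A>): from <A>::=r v we get {r}; from <A>::=<S> <E> v we get {r, v}; from <A>::=epsilon we get {epsilon}. So FIRST(<A>) = {epsilon, r, v}.
FIRST(<E>): from <E>::=r <S> r we get {r}; from <E>::=<A> we get {epsilon, r, v}. So FIRST(<E>) = {epsilon, r, v}.

{epsilon, r, v}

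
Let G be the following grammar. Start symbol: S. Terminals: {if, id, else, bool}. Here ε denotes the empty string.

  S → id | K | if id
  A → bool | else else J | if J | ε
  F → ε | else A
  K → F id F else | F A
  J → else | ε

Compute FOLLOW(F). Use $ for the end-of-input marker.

{$, bool, else, id, if}

FIRST(A) = {ε, bool, else, if}
FIRST(F) = {ε, else}
FIRST(J) = {ε, else}
FIRST(K) = {ε, bool, else, id, if}  (via F id F else, F A)
FIRST(S) = {ε, bool, else, id, if}  (via K)
FOLLOW(S) includes $ since S is the start symbol.
FOLLOW(S): S appears on no right-hand side. Thus FOLLOW(S) = {$}.
FOLLOW(K): in S→K, the suffix after K is empty, so FOLLOW(K) ⊇ FOLLOW(S) = {$}. Thus FOLLOW(K) = {$}.
FOLLOW(F): in K→F id F else (occurrence 1), F is followed by id F else with FIRST {id}; in K→F id F else (occurrence 2), F is followed by else with FIRST {else}; in K→F A, F is followed by A with FIRST {ε, bool, else, if}; in K→F A, the suffix after F is nullable, so FOLLOW(F) ⊇ FOLLOW(K) = {$}. Thus FOLLOW(F) = {$, bool, else, id, if}.
FOLLOW(A): in F→else A, the suffix after A is empty, so FOLLOW(A) ⊇ FOLLOW(F) = {$, bool, else, id, if}; in K→F A, the suffix after A is empty, so FOLLOW(A) ⊇ FOLLOW(K) = {$}. Thus FOLLOW(A) = {$, bool, else, id, if}.
FOLLOW(J): in A→else else J, the suffix after J is empty, so FOLLOW(J) ⊇ FOLLOW(A) = {$, bool, else, id, if}; in A→if J, the suffix after J is empty, so FOLLOW(J) ⊇ FOLLOW(A) = {$, bool, else, id, if}. Thus FOLLOW(J) = {$, bool, else, id, if}.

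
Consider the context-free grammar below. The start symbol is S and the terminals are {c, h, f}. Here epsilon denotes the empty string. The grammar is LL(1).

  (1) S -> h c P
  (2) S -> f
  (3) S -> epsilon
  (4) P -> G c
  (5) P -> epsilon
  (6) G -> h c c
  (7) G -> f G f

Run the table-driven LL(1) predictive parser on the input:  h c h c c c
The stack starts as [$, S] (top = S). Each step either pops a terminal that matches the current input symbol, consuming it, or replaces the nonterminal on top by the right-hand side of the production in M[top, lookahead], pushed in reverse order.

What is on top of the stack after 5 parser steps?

     Stack    Input          Action
  1  $ S      h c h c c c $  expand S -> h c P
  2  $ P c h  h c h c c c $  match h
  3  $ P c    c h c c c $    match c
  4  $ P      h c c c $      expand P -> G c
  5  $ c G    h c c c $      expand G -> h c c
Stack after step 5: $ c c c h (top = h).

h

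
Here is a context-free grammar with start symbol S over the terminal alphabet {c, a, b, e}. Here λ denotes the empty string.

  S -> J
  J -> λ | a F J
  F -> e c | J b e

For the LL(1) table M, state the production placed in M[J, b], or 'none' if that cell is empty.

FIRST(J) = {λ, a}
FIRST(S) = {λ, a}  (via J)
FIRST(F) = {a, b, e}  (via J b e)
FOLLOW(S) includes $ since S is the start symbol.
FOLLOW(S): S appears on no right-hand side. Thus FOLLOW(S) = {$}.
FOLLOW(J): in S->J, the suffix after J is empty, so FOLLOW(J) ⊇ FOLLOW(S) = {$}; in J->a F J, the suffix after J is empty (adds nothing new); in F->J b e, J is followed by b e with FIRST {b}. Thus FOLLOW(J) = {$, b}.
For J -> λ: FIRST(λ) = {λ}, so it goes in M[J, t] for t ∈ {}; since λ ∈ FIRST, also for every t ∈ FOLLOW(J) = {$, b}.
For J -> a F J: FIRST(a F J) = {a}, so it goes in M[J, t] for t ∈ {a}.

J -> λ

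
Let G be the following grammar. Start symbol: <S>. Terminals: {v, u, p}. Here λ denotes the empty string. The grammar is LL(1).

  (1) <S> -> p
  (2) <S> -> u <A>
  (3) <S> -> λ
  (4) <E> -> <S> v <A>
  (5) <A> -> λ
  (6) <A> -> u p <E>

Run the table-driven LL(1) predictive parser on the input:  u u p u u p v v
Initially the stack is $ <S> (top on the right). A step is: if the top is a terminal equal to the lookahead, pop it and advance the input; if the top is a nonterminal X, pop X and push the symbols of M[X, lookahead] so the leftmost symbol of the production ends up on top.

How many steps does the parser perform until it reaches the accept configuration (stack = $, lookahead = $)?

17

step 1: stack=$ <S>  input=u u p u u p v v $  — expand <S> -> u <A>
step 2: stack=$ <A> u  input=u u p u u p v v $  — match u
step 3: stack=$ <A>  input=u p u u p v v $  — expand <A> -> u p <E>
step 4: stack=$ <E> p u  input=u p u u p v v $  — match u
step 5: stack=$ <E> p  input=p u u p v v $  — match p
step 6: stack=$ <E>  input=u u p v v $  — expand <E> -> <S> v <A>
step 7: stack=$ <A> v <S>  input=u u p v v $  — expand <S> -> u <A>
step 8: stack=$ <A> v <A> u  input=u u p v v $  — match u
step 9: stack=$ <A> v <A>  input=u p v v $  — expand <A> -> u p <E>
step 10: stack=$ <A> v <E> p u  input=u p v v $  — match u
step 11: stack=$ <A> v <E> p  input=p v v $  — match p
step 12: stack=$ <A> v <E>  input=v v $  — expand <E> -> <S> v <A>
step 13: stack=$ <A> v <A> v <S>  input=v v $  — expand <S> -> λ
step 14: stack=$ <A> v <A> v  input=v v $  — match v
step 15: stack=$ <A> v <A>  input=v $  — expand <A> -> λ
step 16: stack=$ <A> v  input=v $  — match v
step 17: stack=$ <A>  input=$  — expand <A> -> λ
Accept reached after 17 steps.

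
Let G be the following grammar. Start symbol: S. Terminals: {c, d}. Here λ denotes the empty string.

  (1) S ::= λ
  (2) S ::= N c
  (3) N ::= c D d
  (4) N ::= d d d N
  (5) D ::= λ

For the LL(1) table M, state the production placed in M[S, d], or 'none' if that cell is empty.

FIRST(N) = {c, d}
FIRST(D) = {λ}
FIRST(S) = {λ, c, d}  (via N c)
FOLLOW(S) includes $ since S is the start symbol.
FOLLOW(S): S appears on no right-hand side. Thus FOLLOW(S) = {$}.
For S ::= λ: FIRST(λ) = {λ}, so it goes in M[S, t] for t ∈ {}; since λ ∈ FIRST, also for every t ∈ FOLLOW(S) = {$}.
For S ::= N c: FIRST(N c) = {c, d}, so it goes in M[S, t] for t ∈ {c, d}.

S ::= N c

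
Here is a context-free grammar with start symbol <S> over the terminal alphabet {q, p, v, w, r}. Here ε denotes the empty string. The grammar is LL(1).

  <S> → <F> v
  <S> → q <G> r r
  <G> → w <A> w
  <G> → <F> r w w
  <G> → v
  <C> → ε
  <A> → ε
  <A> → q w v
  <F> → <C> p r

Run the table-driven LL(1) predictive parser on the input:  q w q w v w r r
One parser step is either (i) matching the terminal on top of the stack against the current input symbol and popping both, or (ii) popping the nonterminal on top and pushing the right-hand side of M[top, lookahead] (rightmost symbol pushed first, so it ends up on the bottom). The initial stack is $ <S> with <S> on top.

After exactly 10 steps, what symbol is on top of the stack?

step 1: stack=$ <S>  input=q w q w v w r r $  — expand <S> → q <G> r r
step 2: stack=$ r r <G> q  input=q w q w v w r r $  — match q
step 3: stack=$ r r <G>  input=w q w v w r r $  — expand <G> → w <A> w
step 4: stack=$ r r w <A> w  input=w q w v w r r $  — match w
step 5: stack=$ r r w <A>  input=q w v w r r $  — expand <A> → q w v
step 6: stack=$ r r w v w q  input=q w v w r r $  — match q
step 7: stack=$ r r w v w  input=w v w r r $  — match w
step 8: stack=$ r r w v  input=v w r r $  — match v
step 9: stack=$ r r w  input=w r r $  — match w
step 10: stack=$ r r  input=r r $  — match r
Stack after step 10: $ r (top = r).

r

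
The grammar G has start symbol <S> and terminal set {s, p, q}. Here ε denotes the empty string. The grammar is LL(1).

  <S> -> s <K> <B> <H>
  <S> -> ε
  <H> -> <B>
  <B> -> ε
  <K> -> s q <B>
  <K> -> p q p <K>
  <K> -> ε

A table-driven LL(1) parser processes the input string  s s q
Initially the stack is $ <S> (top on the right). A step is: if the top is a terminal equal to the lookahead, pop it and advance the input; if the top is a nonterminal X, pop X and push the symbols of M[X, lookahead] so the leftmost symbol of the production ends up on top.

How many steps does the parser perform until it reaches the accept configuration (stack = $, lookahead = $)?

step 1: stack=$ <S>  input=s s q $  — expand <S> -> s <K> <B> <H>
step 2: stack=$ <H> <B> <K> s  input=s s q $  — match s
step 3: stack=$ <H> <B> <K>  input=s q $  — expand <K> -> s q <B>
step 4: stack=$ <H> <B> <B> q s  input=s q $  — match s
step 5: stack=$ <H> <B> <B> q  input=q $  — match q
step 6: stack=$ <H> <B> <B>  input=$  — expand <B> -> ε
step 7: stack=$ <H> <B>  input=$  — expand <B> -> ε
step 8: stack=$ <H>  input=$  — expand <H> -> <B>
step 9: stack=$ <B>  input=$  — expand <B> -> ε
Accept reached after 9 steps.

9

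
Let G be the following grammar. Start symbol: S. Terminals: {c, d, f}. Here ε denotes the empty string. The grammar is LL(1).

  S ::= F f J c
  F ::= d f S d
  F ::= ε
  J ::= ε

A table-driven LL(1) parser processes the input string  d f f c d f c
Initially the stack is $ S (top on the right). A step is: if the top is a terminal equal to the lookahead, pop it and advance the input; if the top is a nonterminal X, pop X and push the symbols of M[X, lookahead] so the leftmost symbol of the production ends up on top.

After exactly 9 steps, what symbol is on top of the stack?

d

     Stack              Input            Action
  1  $ S                d f f c d f c $  expand S ::= F f J c
  2  $ c J f F          d f f c d f c $  expand F ::= d f S d
  3  $ c J f d S f d    d f f c d f c $  match d
  4  $ c J f d S f      f f c d f c $    match f
  5  $ c J f d S        f c d f c $      expand S ::= F f J c
  6  $ c J f d c J f F  f c d f c $      expand F ::= ε
  7  $ c J f d c J f    f c d f c $      match f
  8  $ c J f d c J      c d f c $        expand J ::= ε
  9  $ c J f d c        c d f c $        match c
Stack after step 9: $ c J f d (top = d).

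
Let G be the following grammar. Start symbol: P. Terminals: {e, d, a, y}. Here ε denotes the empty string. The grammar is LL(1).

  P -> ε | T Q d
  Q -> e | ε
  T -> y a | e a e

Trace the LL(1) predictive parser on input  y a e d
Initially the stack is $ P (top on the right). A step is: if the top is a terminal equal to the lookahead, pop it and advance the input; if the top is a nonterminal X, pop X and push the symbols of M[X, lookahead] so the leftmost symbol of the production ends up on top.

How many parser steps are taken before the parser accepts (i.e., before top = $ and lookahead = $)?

7

     Stack      Input      Action
  1  $ P        y a e d $  expand P -> T Q d
  2  $ d Q T    y a e d $  expand T -> y a
  3  $ d Q a y  y a e d $  match y
  4  $ d Q a    a e d $    match a
  5  $ d Q      e d $      expand Q -> e
  6  $ d e      e d $      match e
  7  $ d        d $        match d
Accept reached after 7 steps.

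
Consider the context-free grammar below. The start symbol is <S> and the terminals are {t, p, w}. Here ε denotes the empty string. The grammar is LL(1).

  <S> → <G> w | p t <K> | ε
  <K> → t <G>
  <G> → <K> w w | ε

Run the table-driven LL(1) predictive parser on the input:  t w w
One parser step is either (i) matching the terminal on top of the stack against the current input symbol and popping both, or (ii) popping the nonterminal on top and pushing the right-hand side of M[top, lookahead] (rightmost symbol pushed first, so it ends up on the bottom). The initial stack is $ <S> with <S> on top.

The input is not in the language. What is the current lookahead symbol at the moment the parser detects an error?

     Stack          Input    Action
  1  $ <S>          t w w $  expand <S> → <G> w
  2  $ w <G>        t w w $  expand <G> → <K> w w
  3  $ w w w <K>    t w w $  expand <K> → t <G>
  4  $ w w w <G> t  t w w $  match t
  5  $ w w w <G>    w w $    expand <G> → ε
  6  $ w w w        w w $    match w
  7  $ w w          w $      match w
  8  $ w            $        error: top is terminal w but lookahead is $

$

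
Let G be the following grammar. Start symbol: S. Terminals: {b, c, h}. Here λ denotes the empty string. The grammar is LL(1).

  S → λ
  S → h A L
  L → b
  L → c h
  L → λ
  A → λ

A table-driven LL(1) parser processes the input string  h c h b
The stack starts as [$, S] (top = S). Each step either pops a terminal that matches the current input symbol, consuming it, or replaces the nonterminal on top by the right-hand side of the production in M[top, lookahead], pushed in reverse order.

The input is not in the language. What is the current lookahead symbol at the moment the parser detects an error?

     Stack    Input      Action
  1  $ S      h c h b $  expand S → h A L
  2  $ L A h  h c h b $  match h
  3  $ L A    c h b $    expand A → λ
  4  $ L      c h b $    expand L → c h
  5  $ h c    c h b $    match c
  6  $ h      h b $      match h
  7  $        b $        error: stack empty but input remains

b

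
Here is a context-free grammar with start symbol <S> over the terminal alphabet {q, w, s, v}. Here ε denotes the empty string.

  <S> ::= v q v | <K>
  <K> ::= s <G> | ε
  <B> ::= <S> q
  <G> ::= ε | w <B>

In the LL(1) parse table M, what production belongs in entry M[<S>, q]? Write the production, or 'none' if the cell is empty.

<S> ::= <K>

FIRST(<K>): from <K>::=s <G> we get {s}; from <K>::=ε we get {ε}. So FIRST(<K>) = {ε, s}.
FIRST(<G>): from <G>::=ε we get {ε}; from <G>::=w <B> we get {w}. So FIRST(<G>) = {ε, w}.
FIRST(<S>): from <S>::=v q v we get {v}; from <S>::=<K> we get {ε, s}. So FIRST(<S>) = {ε, s, v}.
FIRST(<B>): from <B>::=<S> q we get {q, s, v}. So FIRST(<B>) = {q, s, v}.
FOLLOW(<S>) includes $ since <S> is the start symbol.
FOLLOW(<S>): in <B>::=<S> q, <S> is followed by q with FIRST {q}. Thus FOLLOW(<S>) = {$, q}.
For <S> ::= v q v: FIRST(v q v) = {v}, so it goes in M[<S>, t] for t ∈ {v}.
For <S> ::= <K>: FIRST(<K>) = {ε, s}, so it goes in M[<S>, t] for t ∈ {s}; since ε ∈ FIRST, also for every t ∈ FOLLOW(<S>) = {$, q}.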